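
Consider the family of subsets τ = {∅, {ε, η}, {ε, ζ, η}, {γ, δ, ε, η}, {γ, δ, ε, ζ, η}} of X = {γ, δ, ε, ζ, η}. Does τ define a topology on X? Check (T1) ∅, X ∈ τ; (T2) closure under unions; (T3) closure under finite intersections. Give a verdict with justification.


τ IS a topology on X.

Axiom (T1): ∅ ∈ τ? Yes; X ∈ τ? Yes.
Axiom (T2/T3): check pairwise unions and intersections of members of τ.
All pairwise intersections and unions checked — each lies in τ. Therefore τ satisfies (T1), (T2), (T3): it IS a topology on X.


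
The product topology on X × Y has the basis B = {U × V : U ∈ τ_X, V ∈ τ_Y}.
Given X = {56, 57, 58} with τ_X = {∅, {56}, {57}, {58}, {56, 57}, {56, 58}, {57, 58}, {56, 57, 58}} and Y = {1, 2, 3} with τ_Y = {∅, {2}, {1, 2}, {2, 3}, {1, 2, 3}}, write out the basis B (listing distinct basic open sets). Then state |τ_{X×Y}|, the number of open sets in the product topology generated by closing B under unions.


Basis B = {∅ × ∅, {56} × {2}, {57} × {2}, {58} × {2}, {56} × {1, 2}, {56} × {2, 3}, {56, 57} × {2}, {56, 58} × {2}, {57} × {1, 2}, {57} × {2, 3}, {57, 58} × {2}, {58} × {1, 2}, {58} × {2, 3}, {56} × {1, 2, 3}, {56, 57, 58} × {2}, {57} × {1, 2, 3}, {58} × {1, 2, 3}, {56, 57} × {1, 2}, {56, 58} × {1, 2}, {56, 57} × {2, 3}, {56, 58} × {2, 3}, {57, 58} × {1, 2}, {57, 58} × {2, 3}, {56, 57} × {1, 2, 3}, {56, 58} × {1, 2, 3}, {56, 57, 58} × {1, 2}, {56, 57, 58} × {2, 3}, {57, 58} × {1, 2, 3}, {56, 57, 58} × {1, 2, 3}}; |τ_{X×Y}| = 125.

Enumerate products U × V with U ∈ τ_X, V ∈ τ_Y (deduplicated):
  ∅ × ∅ = {} (∅)
  {56} × {2} = {(56,2)}
  {57} × {2} = {(57,2)}
  {58} × {2} = {(58,2)}
  {56} × {1, 2} = {(56,1), (56,2)}
  {56} × {2, 3} = {(56,2), (56,3)}
  {56, 57} × {2} = {(56,2), (57,2)}
  {56, 58} × {2} = {(56,2), (58,2)}
  {57} × {1, 2} = {(57,1), (57,2)}
  {57} × {2, 3} = {(57,2), (57,3)}
  {57, 58} × {2} = {(57,2), (58,2)}
  {58} × {1, 2} = {(58,1), (58,2)}
  {58} × {2, 3} = {(58,2), (58,3)}
  {56} × {1, 2, 3} = {(56,1), (56,2), (56,3)}
  {56, 57, 58} × {2} = {(56,2), (57,2), (58,2)}
  {57} × {1, 2, 3} = {(57,1), (57,2), (57,3)}
  {58} × {1, 2, 3} = {(58,1), (58,2), (58,3)}
  {56, 57} × {1, 2} = {(56,1), (56,2), (57,1), (57,2)}
  {56, 58} × {1, 2} = {(56,1), (56,2), (58,1), (58,2)}
  {56, 57} × {2, 3} = {(56,2), (56,3), (57,2), (57,3)}
  {56, 58} × {2, 3} = {(56,2), (56,3), (58,2), (58,3)}
  {57, 58} × {1, 2} = {(57,1), (57,2), (58,1), (58,2)}
  {57, 58} × {2, 3} = {(57,2), (57,3), (58,2), (58,3)}
  {56, 57} × {1, 2, 3} = {(56,1), (56,2), (56,3), (57,1), (57,2), (57,3)}
  {56, 58} × {1, 2, 3} = {(56,1), (56,2), (56,3), (58,1), (58,2), (58,3)}
  {56, 57, 58} × {1, 2} = {(56,1), (56,2), (57,1), (57,2), (58,1), (58,2)}
  {56, 57, 58} × {2, 3} = {(56,2), (56,3), (57,2), (57,3), (58,2), (58,3)}
  {57, 58} × {1, 2, 3} = {(57,1), (57,2), (57,3), (58,1), (58,2), (58,3)}
  {56, 57, 58} × {1, 2, 3} = {(56,1), (56,2), (56,3), (57,1), (57,2), (57,3), (58,1), (58,2), (58,3)}
These 29 distinct sets form the basis B.
Close under arbitrary unions to get τ_{X×Y}; counting gives |τ_{X×Y}| = 125.


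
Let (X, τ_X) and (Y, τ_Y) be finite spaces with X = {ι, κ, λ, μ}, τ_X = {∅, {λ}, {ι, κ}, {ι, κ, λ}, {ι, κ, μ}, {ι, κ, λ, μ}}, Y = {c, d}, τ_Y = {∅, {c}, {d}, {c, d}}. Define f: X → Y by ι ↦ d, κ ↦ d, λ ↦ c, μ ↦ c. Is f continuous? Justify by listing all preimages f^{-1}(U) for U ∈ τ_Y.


f is NOT continuous.

Compute f^{-1}(U) for each U ∈ τ_Y:
  U = ∅: f^{-1}(U) = ∅ ∈ τ_X ✓.
  U = {c}: f^{-1}(U) = {λ, μ} ∉ τ_X ✗.
  U = {d}: f^{-1}(U) = {ι, κ} ∈ τ_X ✓.
  U = {c, d}: f^{-1}(U) = {ι, κ, λ, μ} ∈ τ_X ✓.
Found U = {c} with f^{-1}(U) = {λ, μ} not in τ_X. Therefore f is NOT continuous.


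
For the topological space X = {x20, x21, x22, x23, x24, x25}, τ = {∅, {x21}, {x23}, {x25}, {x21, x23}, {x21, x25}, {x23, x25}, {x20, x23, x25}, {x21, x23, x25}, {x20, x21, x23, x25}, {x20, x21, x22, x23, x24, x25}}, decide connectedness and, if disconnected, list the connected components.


(X, τ) is connected.

Find clopen sets (U ∈ τ with X ∖ U ∈ τ):
  U = ∅, X ∖ U = {x20, x21, x22, x23, x24, x25} — both open, so U is clopen.
  U = {x20, x21, x22, x23, x24, x25}, X ∖ U = ∅ — both open, so U is clopen.
Only trivial clopens (∅ and X) exist, so (X, τ) is connected.
Compute connected components by grouping points that agree on all clopens:
  component: {x20, x21, x22, x23, x24, x25}


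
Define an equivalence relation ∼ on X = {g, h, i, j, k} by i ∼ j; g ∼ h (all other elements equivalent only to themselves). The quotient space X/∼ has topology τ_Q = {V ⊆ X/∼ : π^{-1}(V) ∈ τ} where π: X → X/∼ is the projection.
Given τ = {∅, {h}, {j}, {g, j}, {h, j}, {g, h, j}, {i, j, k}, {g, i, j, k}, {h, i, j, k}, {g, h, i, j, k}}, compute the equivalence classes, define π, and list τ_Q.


X/∼ = {[g=h], [i=j], [k]}; |τ_Q| = 3.

Equivalence classes: [g=h], [i=j], [k].
Quotient map π: X → X/∼ sends g ↦ [g=h], h ↦ [g=h], i ↦ [i=j], j ↦ [i=j], k ↦ [k].
For each subset V ⊆ X/∼, compute π^{-1}(V) ⊆ X and check whether π^{-1}(V) ∈ τ. V is open in τ_Q iff π^{-1}(V) ∈ τ.
  V = {}: π^{-1}(V) = ∅ ∈ τ ✓.
  V = {[g=h]}: π^{-1}(V) = {g, h} ∉ τ ✗.
  V = {[i=j]}: π^{-1}(V) = {i, j} ∉ τ ✗.
  V = {[g=h], [i=j]}: π^{-1}(V) = {g, h, i, j} ∉ τ ✗.
  V = {[k]}: π^{-1}(V) = {k} ∉ τ ✗.
  V = {[g=h], [k]}: π^{-1}(V) = {g, h, k} ∉ τ ✗.
  V = {[i=j], [k]}: π^{-1}(V) = {i, j, k} ∈ τ ✓.
  V = {[g=h], [i=j], [k]}: π^{-1}(V) = {g, h, i, j, k} ∈ τ ✓.
Open sets in the quotient: τ_Q = {{}, {[i=j], [k]}, {[g=h], [i=j], [k]}} (3 elements).


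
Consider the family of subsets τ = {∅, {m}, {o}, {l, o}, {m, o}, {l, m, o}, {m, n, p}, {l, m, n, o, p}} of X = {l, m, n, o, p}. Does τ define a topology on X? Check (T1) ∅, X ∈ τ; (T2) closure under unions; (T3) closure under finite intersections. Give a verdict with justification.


τ is NOT a topology on X.

Axiom (T1): ∅ ∈ τ? Yes; X ∈ τ? Yes.
Axiom (T2/T3): check pairwise unions and intersections of members of τ.
Counterexample for (T2): {o} ∪ {m, n, p} = {m, n, o, p} ∉ τ. Therefore τ is NOT a topology.


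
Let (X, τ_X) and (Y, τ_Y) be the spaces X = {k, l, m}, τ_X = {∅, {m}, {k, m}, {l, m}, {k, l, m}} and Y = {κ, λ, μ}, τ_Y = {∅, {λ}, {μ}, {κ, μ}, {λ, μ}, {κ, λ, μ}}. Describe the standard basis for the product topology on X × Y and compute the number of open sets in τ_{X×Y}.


Basis B = {∅ × ∅, {m} × {λ}, {m} × {μ}, {k, m} × {λ}, {k, m} × {μ}, {l, m} × {λ}, {l, m} × {μ}, {m} × {κ, μ}, {m} × {λ, μ}, {k, l, m} × {λ}, {k, l, m} × {μ}, {m} × {κ, λ, μ}, {k, m} × {κ, μ}, {k, m} × {λ, μ}, {l, m} × {κ, μ}, {l, m} × {λ, μ}, {k, m} × {κ, λ, μ}, {k, l, m} × {κ, μ}, {k, l, m} × {λ, μ}, {l, m} × {κ, λ, μ}, {k, l, m} × {κ, λ, μ}}; |τ_{X×Y}| = 70.

Enumerate products U × V with U ∈ τ_X, V ∈ τ_Y (deduplicated):
  ∅ × ∅ = {} (∅)
  {m} × {λ} = {(m,λ)}
  {m} × {μ} = {(m,μ)}
  {k, m} × {λ} = {(k,λ), (m,λ)}
  {k, m} × {μ} = {(k,μ), (m,μ)}
  {l, m} × {λ} = {(l,λ), (m,λ)}
  {l, m} × {μ} = {(l,μ), (m,μ)}
  {m} × {κ, μ} = {(m,κ), (m,μ)}
  {m} × {λ, μ} = {(m,λ), (m,μ)}
  {k, l, m} × {λ} = {(k,λ), (l,λ), (m,λ)}
  {k, l, m} × {μ} = {(k,μ), (l,μ), (m,μ)}
  {m} × {κ, λ, μ} = {(m,κ), (m,λ), (m,μ)}
  {k, m} × {κ, μ} = {(k,κ), (k,μ), (m,κ), (m,μ)}
  {k, m} × {λ, μ} = {(k,λ), (k,μ), (m,λ), (m,μ)}
  {l, m} × {κ, μ} = {(l,κ), (l,μ), (m,κ), (m,μ)}
  {l, m} × {λ, μ} = {(l,λ), (l,μ), (m,λ), (m,μ)}
  {k, m} × {κ, λ, μ} = {(k,κ), (k,λ), (k,μ), (m,κ), (m,λ), (m,μ)}
  {k, l, m} × {κ, μ} = {(k,κ), (k,μ), (l,κ), (l,μ), (m,κ), (m,μ)}
  {k, l, m} × {λ, μ} = {(k,λ), (k,μ), (l,λ), (l,μ), (m,λ), (m,μ)}
  {l, m} × {κ, λ, μ} = {(l,κ), (l,λ), (l,μ), (m,κ), (m,λ), (m,μ)}
  {k, l, m} × {κ, λ, μ} = {(k,κ), (k,λ), (k,μ), (l,κ), (l,λ), (l,μ), (m,κ), (m,λ), (m,μ)}
These 21 distinct sets form the basis B.
Close under arbitrary unions to get τ_{X×Y}; counting gives |τ_{X×Y}| = 70.


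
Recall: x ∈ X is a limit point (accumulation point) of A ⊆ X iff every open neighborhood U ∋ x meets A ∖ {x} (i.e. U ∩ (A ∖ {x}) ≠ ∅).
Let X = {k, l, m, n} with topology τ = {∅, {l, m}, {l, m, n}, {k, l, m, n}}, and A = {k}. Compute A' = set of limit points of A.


A' = ∅

For each x ∈ X, list the open sets U ∈ τ with x ∈ U, then check whether U ∩ (A ∖ {x}) ≠ ∅ for every such U.
  x = k: open {k, l, m, n} ∋ x has {k, l, m, n} ∩ (A ∖ {k}) = ∅, so x is NOT a limit point.
  x = l: open {l, m} ∋ x has {l, m} ∩ (A ∖ {l}) = ∅, so x is NOT a limit point.
  x = m: open {l, m} ∋ x has {l, m} ∩ (A ∖ {m}) = ∅, so x is NOT a limit point.
  x = n: open {l, m, n} ∋ x has {l, m, n} ∩ (A ∖ {n}) = ∅, so x is NOT a limit point.
Collecting: A' = ∅.


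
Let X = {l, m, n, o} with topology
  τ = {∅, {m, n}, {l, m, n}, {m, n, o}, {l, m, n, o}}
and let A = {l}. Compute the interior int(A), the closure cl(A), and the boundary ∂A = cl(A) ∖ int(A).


int(A) = ∅, cl(A) = {l}, ∂A = {l}.

Closed sets in (X, τ) are complements of opens:
  closed(X, τ) = {∅, {l}, {o}, {l, o}, {l, m, n, o}}.
int(A) = ⋃ {U ∈ τ : U ⊆ A}. Opens contained in A: ∅.
Taking the union of these: int(A) = ∅.
cl(A) = ⋂ {C closed : A ⊆ C}. Closed sets containing A: {l}, {l, o}, {l, m, n, o}.
Intersecting these: cl(A) = {l}.
∂A = cl(A) ∖ int(A) = {l} ∖ ∅ = {l}.


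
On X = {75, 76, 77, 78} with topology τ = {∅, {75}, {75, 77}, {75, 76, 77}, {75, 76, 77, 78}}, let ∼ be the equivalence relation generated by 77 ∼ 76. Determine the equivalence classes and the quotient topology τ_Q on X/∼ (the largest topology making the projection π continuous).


X/∼ = {[75], [76=77], [78]}; |τ_Q| = 4.

Equivalence classes: [75], [76=77], [78].
Quotient map π: X → X/∼ sends 75 ↦ [75], 76 ↦ [76=77], 77 ↦ [76=77], 78 ↦ [78].
For each subset V ⊆ X/∼, compute π^{-1}(V) ⊆ X and check whether π^{-1}(V) ∈ τ. V is open in τ_Q iff π^{-1}(V) ∈ τ.
  V = {}: π^{-1}(V) = ∅ ∈ τ ✓.
  V = {[75]}: π^{-1}(V) = {75} ∈ τ ✓.
  V = {[76=77]}: π^{-1}(V) = {76, 77} ∉ τ ✗.
  V = {[75], [76=77]}: π^{-1}(V) = {75, 76, 77} ∈ τ ✓.
  V = {[78]}: π^{-1}(V) = {78} ∉ τ ✗.
  V = {[75], [78]}: π^{-1}(V) = {75, 78} ∉ τ ✗.
  V = {[76=77], [78]}: π^{-1}(V) = {76, 77, 78} ∉ τ ✗.
  V = {[75], [76=77], [78]}: π^{-1}(V) = {75, 76, 77, 78} ∈ τ ✓.
Open sets in the quotient: τ_Q = {{}, {[75]}, {[75], [76=77]}, {[75], [76=77], [78]}} (4 elements).


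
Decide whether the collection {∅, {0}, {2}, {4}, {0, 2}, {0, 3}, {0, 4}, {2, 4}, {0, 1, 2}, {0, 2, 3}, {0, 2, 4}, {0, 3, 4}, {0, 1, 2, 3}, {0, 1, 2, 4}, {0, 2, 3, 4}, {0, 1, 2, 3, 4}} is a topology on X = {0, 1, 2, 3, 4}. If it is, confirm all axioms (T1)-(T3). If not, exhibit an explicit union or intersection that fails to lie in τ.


τ IS a topology on X.

Axiom (T1): ∅ ∈ τ? Yes; X ∈ τ? Yes.
Axiom (T2/T3): check pairwise unions and intersections of members of τ.
All pairwise intersections and unions checked — each lies in τ. Therefore τ satisfies (T1), (T2), (T3): it IS a topology on X.


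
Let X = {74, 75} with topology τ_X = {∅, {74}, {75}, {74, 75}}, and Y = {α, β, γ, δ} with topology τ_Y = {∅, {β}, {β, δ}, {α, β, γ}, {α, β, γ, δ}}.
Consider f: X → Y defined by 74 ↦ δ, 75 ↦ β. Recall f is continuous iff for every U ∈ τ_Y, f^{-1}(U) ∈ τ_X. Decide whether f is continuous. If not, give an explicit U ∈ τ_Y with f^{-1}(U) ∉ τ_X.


f IS continuous.

Compute f^{-1}(U) for each U ∈ τ_Y:
  U = ∅: f^{-1}(U) = ∅ ∈ τ_X ✓.
  U = {β}: f^{-1}(U) = {75} ∈ τ_X ✓.
  U = {β, δ}: f^{-1}(U) = {74, 75} ∈ τ_X ✓.
  U = {α, β, γ}: f^{-1}(U) = {75} ∈ τ_X ✓.
  U = {α, β, γ, δ}: f^{-1}(U) = {74, 75} ∈ τ_X ✓.
Every preimage lies in τ_X, so f IS continuous.


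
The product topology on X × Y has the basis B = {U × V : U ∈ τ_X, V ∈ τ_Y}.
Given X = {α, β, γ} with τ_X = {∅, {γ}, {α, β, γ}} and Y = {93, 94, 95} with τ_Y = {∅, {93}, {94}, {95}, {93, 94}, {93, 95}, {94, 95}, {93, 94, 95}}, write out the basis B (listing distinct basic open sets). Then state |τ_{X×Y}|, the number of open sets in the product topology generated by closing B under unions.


Basis B = {∅ × ∅, {γ} × {93}, {γ} × {94}, {γ} × {95}, {γ} × {93, 94}, {γ} × {93, 95}, {γ} × {94, 95}, {α, β, γ} × {93}, {α, β, γ} × {94}, {α, β, γ} × {95}, {γ} × {93, 94, 95}, {α, β, γ} × {93, 94}, {α, β, γ} × {93, 95}, {α, β, γ} × {94, 95}, {α, β, γ} × {93, 94, 95}}; |τ_{X×Y}| = 27.

Enumerate products U × V with U ∈ τ_X, V ∈ τ_Y (deduplicated):
  ∅ × ∅ = {} (∅)
  {γ} × {93} = {(γ,93)}
  {γ} × {94} = {(γ,94)}
  {γ} × {95} = {(γ,95)}
  {γ} × {93, 94} = {(γ,93), (γ,94)}
  {γ} × {93, 95} = {(γ,93), (γ,95)}
  {γ} × {94, 95} = {(γ,94), (γ,95)}
  {α, β, γ} × {93} = {(α,93), (β,93), (γ,93)}
  {α, β, γ} × {94} = {(α,94), (β,94), (γ,94)}
  {α, β, γ} × {95} = {(α,95), (β,95), (γ,95)}
  {γ} × {93, 94, 95} = {(γ,93), (γ,94), (γ,95)}
  {α, β, γ} × {93, 94} = {(α,93), (α,94), (β,93), (β,94), (γ,93), (γ,94)}
  {α, β, γ} × {93, 95} = {(α,93), (α,95), (β,93), (β,95), (γ,93), (γ,95)}
  {α, β, γ} × {94, 95} = {(α,94), (α,95), (β,94), (β,95), (γ,94), (γ,95)}
  {α, β, γ} × {93, 94, 95} = {(α,93), (α,94), (α,95), (β,93), (β,94), (β,95), (γ,93), (γ,94), (γ,95)}
These 15 distinct sets form the basis B.
Close under arbitrary unions to get τ_{X×Y}; counting gives |τ_{X×Y}| = 27.


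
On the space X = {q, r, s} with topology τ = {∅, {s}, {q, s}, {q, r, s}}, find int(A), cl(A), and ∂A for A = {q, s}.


int(A) = {q, s}, cl(A) = {q, r, s}, ∂A = {r}.

Closed sets in (X, τ) are complements of opens:
  closed(X, τ) = {∅, {r}, {q, r}, {q, r, s}}.
int(A) = ⋃ {U ∈ τ : U ⊆ A}. Opens contained in A: ∅, {s}, {q, s}.
Taking the union of these: int(A) = {q, s}.
cl(A) = ⋂ {C closed : A ⊆ C}. Closed sets containing A: {q, r, s}.
Intersecting these: cl(A) = {q, r, s}.
∂A = cl(A) ∖ int(A) = {q, r, s} ∖ {q, s} = {r}.


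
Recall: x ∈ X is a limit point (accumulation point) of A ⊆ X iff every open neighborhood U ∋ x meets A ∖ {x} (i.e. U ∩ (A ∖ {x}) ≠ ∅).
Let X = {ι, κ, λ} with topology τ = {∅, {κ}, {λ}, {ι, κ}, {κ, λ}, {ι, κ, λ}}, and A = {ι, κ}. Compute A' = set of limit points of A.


A' = {ι}

For each x ∈ X, list the open sets U ∈ τ with x ∈ U, then check whether U ∩ (A ∖ {x}) ≠ ∅ for every such U.
  x = ι: opens ∋ x are {ι, κ}, {ι, κ, λ}; each meets A ∖ {ι}, so x IS a limit point.
  x = κ: open {κ} ∋ x has {κ} ∩ (A ∖ {κ}) = ∅, so x is NOT a limit point.
  x = λ: open {λ} ∋ x has {λ} ∩ (A ∖ {λ}) = ∅, so x is NOT a limit point.
Collecting: A' = {ι}.


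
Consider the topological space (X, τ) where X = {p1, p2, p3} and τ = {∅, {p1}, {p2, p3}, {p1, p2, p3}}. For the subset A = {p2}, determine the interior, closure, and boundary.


int(A) = ∅, cl(A) = {p2, p3}, ∂A = {p2, p3}.

Closed sets in (X, τ) are complements of opens:
  closed(X, τ) = {∅, {p1}, {p2, p3}, {p1, p2, p3}}.
int(A) = ⋃ {U ∈ τ : U ⊆ A}. Opens contained in A: ∅.
Taking the union of these: int(A) = ∅.
cl(A) = ⋂ {C closed : A ⊆ C}. Closed sets containing A: {p2, p3}, {p1, p2, p3}.
Intersecting these: cl(A) = {p2, p3}.
∂A = cl(A) ∖ int(A) = {p2, p3} ∖ ∅ = {p2, p3}.


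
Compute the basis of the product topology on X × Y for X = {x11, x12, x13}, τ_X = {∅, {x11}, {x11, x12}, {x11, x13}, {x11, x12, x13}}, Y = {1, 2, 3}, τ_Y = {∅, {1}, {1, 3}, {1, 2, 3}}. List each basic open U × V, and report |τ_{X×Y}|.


Basis B = {∅ × ∅, {x11} × {1}, {x11} × {1, 3}, {x11, x12} × {1}, {x11, x13} × {1}, {x11} × {1, 2, 3}, {x11, x12, x13} × {1}, {x11, x12} × {1, 3}, {x11, x13} × {1, 3}, {x11, x12} × {1, 2, 3}, {x11, x13} × {1, 2, 3}, {x11, x12, x13} × {1, 3}, {x11, x12, x13} × {1, 2, 3}}; |τ_{X×Y}| = 30.

Enumerate products U × V with U ∈ τ_X, V ∈ τ_Y (deduplicated):
  ∅ × ∅ = {} (∅)
  {x11} × {1} = {(x11,1)}
  {x11} × {1, 3} = {(x11,1), (x11,3)}
  {x11, x12} × {1} = {(x11,1), (x12,1)}
  {x11, x13} × {1} = {(x11,1), (x13,1)}
  {x11} × {1, 2, 3} = {(x11,1), (x11,2), (x11,3)}
  {x11, x12, x13} × {1} = {(x11,1), (x12,1), (x13,1)}
  {x11, x12} × {1, 3} = {(x11,1), (x11,3), (x12,1), (x12,3)}
  {x11, x13} × {1, 3} = {(x11,1), (x11,3), (x13,1), (x13,3)}
  {x11, x12} × {1, 2, 3} = {(x11,1), (x11,2), (x11,3), (x12,1), (x12,2), (x12,3)}
  {x11, x13} × {1, 2, 3} = {(x11,1), (x11,2), (x11,3), (x13,1), (x13,2), (x13,3)}
  {x11, x12, x13} × {1, 3} = {(x11,1), (x11,3), (x12,1), (x12,3), (x13,1), (x13,3)}
  {x11, x12, x13} × {1, 2, 3} = {(x11,1), (x11,2), (x11,3), (x12,1), (x12,2), (x12,3), (x13,1), (x13,2), (x13,3)}
These 13 distinct sets form the basis B.
Close under arbitrary unions to get τ_{X×Y}; counting gives |τ_{X×Y}| = 30.


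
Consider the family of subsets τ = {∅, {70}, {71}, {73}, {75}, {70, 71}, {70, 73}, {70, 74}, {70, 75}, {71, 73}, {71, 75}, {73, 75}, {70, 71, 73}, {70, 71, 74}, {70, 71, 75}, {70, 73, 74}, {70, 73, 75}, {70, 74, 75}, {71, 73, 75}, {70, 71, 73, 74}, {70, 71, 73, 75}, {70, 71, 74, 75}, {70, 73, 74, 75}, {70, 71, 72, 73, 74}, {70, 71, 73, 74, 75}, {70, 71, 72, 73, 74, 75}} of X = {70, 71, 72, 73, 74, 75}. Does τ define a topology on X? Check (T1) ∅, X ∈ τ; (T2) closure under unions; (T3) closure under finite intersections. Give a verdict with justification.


τ IS a topology on X.

Axiom (T1): ∅ ∈ τ? Yes; X ∈ τ? Yes.
Axiom (T2/T3): check pairwise unions and intersections of members of τ.
All pairwise intersections and unions checked — each lies in τ. Therefore τ satisfies (T1), (T2), (T3): it IS a topology on X.


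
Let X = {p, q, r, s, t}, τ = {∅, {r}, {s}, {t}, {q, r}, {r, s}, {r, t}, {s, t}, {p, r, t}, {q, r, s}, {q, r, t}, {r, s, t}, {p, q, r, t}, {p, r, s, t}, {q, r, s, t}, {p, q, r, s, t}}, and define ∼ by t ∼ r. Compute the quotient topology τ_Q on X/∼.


X/∼ = {[p], [q], [r=t], [s]}; |τ_Q| = 10.

Equivalence classes: [p], [q], [r=t], [s].
Quotient map π: X → X/∼ sends p ↦ [p], q ↦ [q], r ↦ [r=t], s ↦ [s], t ↦ [r=t].
For each subset V ⊆ X/∼, compute π^{-1}(V) ⊆ X and check whether π^{-1}(V) ∈ τ. V is open in τ_Q iff π^{-1}(V) ∈ τ.
  V = {}: π^{-1}(V) = ∅ ∈ τ ✓.
  V = {[p]}: π^{-1}(V) = {p} ∉ τ ✗.
  V = {[q]}: π^{-1}(V) = {q} ∉ τ ✗.
  V = {[p], [q]}: π^{-1}(V) = {p, q} ∉ τ ✗.
  V = {[r=t]}: π^{-1}(V) = {r, t} ∈ τ ✓.
  V = {[p], [r=t]}: π^{-1}(V) = {p, r, t} ∈ τ ✓.
  V = {[q], [r=t]}: π^{-1}(V) = {q, r, t} ∈ τ ✓.
  V = {[p], [q], [r=t]}: π^{-1}(V) = {p, q, r, t} ∈ τ ✓.
  V = {[s]}: π^{-1}(V) = {s} ∈ τ ✓.
  V = {[p], [s]}: π^{-1}(V) = {p, s} ∉ τ ✗.
  V = {[q], [s]}: π^{-1}(V) = {q, s} ∉ τ ✗.
  V = {[p], [q], [s]}: π^{-1}(V) = {p, q, s} ∉ τ ✗.
  V = {[r=t], [s]}: π^{-1}(V) = {r, s, t} ∈ τ ✓.
  V = {[p], [r=t], [s]}: π^{-1}(V) = {p, r, s, t} ∈ τ ✓.
  V = {[q], [r=t], [s]}: π^{-1}(V) = {q, r, s, t} ∈ τ ✓.
  V = {[p], [q], [r=t], [s]}: π^{-1}(V) = {p, q, r, s, t} ∈ τ ✓.
Open sets in the quotient: τ_Q = {{}, {[r=t]}, {[p], [r=t]}, {[q], [r=t]}, {[p], [q], [r=t]}, {[s]}, {[r=t], [s]}, {[p], [r=t], [s]}, {[q], [r=t], [s]}, {[p], [q], [r=t], [s]}} (10 elements).


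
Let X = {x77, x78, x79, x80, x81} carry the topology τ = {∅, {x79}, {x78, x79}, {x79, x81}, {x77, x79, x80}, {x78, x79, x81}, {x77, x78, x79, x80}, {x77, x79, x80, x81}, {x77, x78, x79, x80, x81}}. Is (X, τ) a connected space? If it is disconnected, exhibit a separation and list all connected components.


(X, τ) is connected.

Find clopen sets (U ∈ τ with X ∖ U ∈ τ):
  U = ∅, X ∖ U = {x77, x78, x79, x80, x81} — both open, so U is clopen.
  U = {x77, x78, x79, x80, x81}, X ∖ U = ∅ — both open, so U is clopen.
Only trivial clopens (∅ and X) exist, so (X, τ) is connected.
Compute connected components by grouping points that agree on all clopens:
  component: {x77, x78, x79, x80, x81}


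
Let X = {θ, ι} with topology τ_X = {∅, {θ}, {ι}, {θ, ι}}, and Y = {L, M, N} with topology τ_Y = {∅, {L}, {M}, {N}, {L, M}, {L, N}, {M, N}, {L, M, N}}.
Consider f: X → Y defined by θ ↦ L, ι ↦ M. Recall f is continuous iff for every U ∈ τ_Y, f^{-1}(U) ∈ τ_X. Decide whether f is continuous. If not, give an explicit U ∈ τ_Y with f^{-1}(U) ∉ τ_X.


f IS continuous.

Compute f^{-1}(U) for each U ∈ τ_Y:
  U = ∅: f^{-1}(U) = ∅ ∈ τ_X ✓.
  U = {L}: f^{-1}(U) = {θ} ∈ τ_X ✓.
  U = {M}: f^{-1}(U) = {ι} ∈ τ_X ✓.
  U = {N}: f^{-1}(U) = ∅ ∈ τ_X ✓.
  U = {L, M}: f^{-1}(U) = {θ, ι} ∈ τ_X ✓.
  U = {L, N}: f^{-1}(U) = {θ} ∈ τ_X ✓.
  U = {M, N}: f^{-1}(U) = {ι} ∈ τ_X ✓.
  U = {L, M, N}: f^{-1}(U) = {θ, ι} ∈ τ_X ✓.
Every preimage lies in τ_X, so f IS continuous.


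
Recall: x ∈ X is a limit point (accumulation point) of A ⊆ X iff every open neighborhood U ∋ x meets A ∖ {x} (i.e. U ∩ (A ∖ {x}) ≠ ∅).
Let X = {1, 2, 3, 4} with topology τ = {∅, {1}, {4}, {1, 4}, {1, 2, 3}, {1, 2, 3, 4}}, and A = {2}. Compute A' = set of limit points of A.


A' = {3}

For each x ∈ X, list the open sets U ∈ τ with x ∈ U, then check whether U ∩ (A ∖ {x}) ≠ ∅ for every such U.
  x = 1: open {1} ∋ x has {1} ∩ (A ∖ {1}) = ∅, so x is NOT a limit point.
  x = 2: open {1, 2, 3} ∋ x has {1, 2, 3} ∩ (A ∖ {2}) = ∅, so x is NOT a limit point.
  x = 3: opens ∋ x are {1, 2, 3}, {1, 2, 3, 4}; each meets A ∖ {3}, so x IS a limit point.
  x = 4: open {4} ∋ x has {4} ∩ (A ∖ {4}) = ∅, so x is NOT a limit point.
Collecting: A' = {3}.


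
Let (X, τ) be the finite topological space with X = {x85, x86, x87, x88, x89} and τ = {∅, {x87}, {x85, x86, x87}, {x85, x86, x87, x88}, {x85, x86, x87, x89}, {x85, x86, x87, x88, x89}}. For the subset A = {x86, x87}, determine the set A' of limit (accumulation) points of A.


A' = {x85, x86, x88, x89}

For each x ∈ X, list the open sets U ∈ τ with x ∈ U, then check whether U ∩ (A ∖ {x}) ≠ ∅ for every such U.
  x = x85: opens ∋ x are {x85, x86, x87}, {x85, x86, x87, x88}, {x85, x86, x87, x89}, {x85, x86, x87, x88, x89}; each meets A ∖ {x85}, so x IS a limit point.
  x = x86: opens ∋ x are {x85, x86, x87}, {x85, x86, x87, x88}, {x85, x86, x87, x89}, {x85, x86, x87, x88, x89}; each meets A ∖ {x86}, so x IS a limit point.
  x = x87: open {x87} ∋ x has {x87} ∩ (A ∖ {x87}) = ∅, so x is NOT a limit point.
  x = x88: opens ∋ x are {x85, x86, x87, x88}, {x85, x86, x87, x88, x89}; each meets A ∖ {x88}, so x IS a limit point.
  x = x89: opens ∋ x are {x85, x86, x87, x89}, {x85, x86, x87, x88, x89}; each meets A ∖ {x89}, so x IS a limit point.
Collecting: A' = {x85, x86, x88, x89}.


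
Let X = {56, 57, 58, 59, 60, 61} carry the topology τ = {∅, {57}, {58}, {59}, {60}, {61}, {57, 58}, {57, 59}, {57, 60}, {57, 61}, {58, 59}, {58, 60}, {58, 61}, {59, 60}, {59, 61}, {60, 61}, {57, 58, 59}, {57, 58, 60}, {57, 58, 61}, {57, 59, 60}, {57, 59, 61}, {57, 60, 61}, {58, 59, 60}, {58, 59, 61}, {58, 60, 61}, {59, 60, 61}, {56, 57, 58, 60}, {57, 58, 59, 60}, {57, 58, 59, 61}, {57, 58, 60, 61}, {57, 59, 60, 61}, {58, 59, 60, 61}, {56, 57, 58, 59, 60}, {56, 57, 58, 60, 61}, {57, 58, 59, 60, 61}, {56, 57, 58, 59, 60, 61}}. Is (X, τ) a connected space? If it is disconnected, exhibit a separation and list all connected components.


(X, τ) is disconnected; components = [{59}, {61}, {56, 57, 58, 60}].

Find clopen sets (U ∈ τ with X ∖ U ∈ τ):
  U = ∅, X ∖ U = {56, 57, 58, 59, 60, 61} — both open, so U is clopen.
  U = {59}, X ∖ U = {56, 57, 58, 60, 61} — both open, so U is clopen.
  U = {61}, X ∖ U = {56, 57, 58, 59, 60} — both open, so U is clopen.
  U = {59, 61}, X ∖ U = {56, 57, 58, 60} — both open, so U is clopen.
  U = {56, 57, 58, 60}, X ∖ U = {59, 61} — both open, so U is clopen.
  U = {56, 57, 58, 59, 60}, X ∖ U = {61} — both open, so U is clopen.
  U = {56, 57, 58, 60, 61}, X ∖ U = {59} — both open, so U is clopen.
  U = {56, 57, 58, 59, 60, 61}, X ∖ U = ∅ — both open, so U is clopen.
Nontrivial clopen(s) exist: e.g. {56, 57, 58, 60, 61}. So (X, τ) is disconnected.
Compute connected components by grouping points that agree on all clopens:
  component: {59}
  component: {61}
  component: {56, 57, 58, 60}


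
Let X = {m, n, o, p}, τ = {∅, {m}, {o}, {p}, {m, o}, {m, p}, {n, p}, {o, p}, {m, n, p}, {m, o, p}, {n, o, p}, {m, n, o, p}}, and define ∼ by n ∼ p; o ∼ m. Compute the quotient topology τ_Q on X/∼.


X/∼ = {[m=o], [n=p]}; |τ_Q| = 4.

Equivalence classes: [m=o], [n=p].
Quotient map π: X → X/∼ sends m ↦ [m=o], n ↦ [n=p], o ↦ [m=o], p ↦ [n=p].
For each subset V ⊆ X/∼, compute π^{-1}(V) ⊆ X and check whether π^{-1}(V) ∈ τ. V is open in τ_Q iff π^{-1}(V) ∈ τ.
  V = {}: π^{-1}(V) = ∅ ∈ τ ✓.
  V = {[m=o]}: π^{-1}(V) = {m, o} ∈ τ ✓.
  V = {[n=p]}: π^{-1}(V) = {n, p} ∈ τ ✓.
  V = {[m=o], [n=p]}: π^{-1}(V) = {m, n, o, p} ∈ τ ✓.
Open sets in the quotient: τ_Q = {{}, {[m=o]}, {[n=p]}, {[m=o], [n=p]}} (4 elements).


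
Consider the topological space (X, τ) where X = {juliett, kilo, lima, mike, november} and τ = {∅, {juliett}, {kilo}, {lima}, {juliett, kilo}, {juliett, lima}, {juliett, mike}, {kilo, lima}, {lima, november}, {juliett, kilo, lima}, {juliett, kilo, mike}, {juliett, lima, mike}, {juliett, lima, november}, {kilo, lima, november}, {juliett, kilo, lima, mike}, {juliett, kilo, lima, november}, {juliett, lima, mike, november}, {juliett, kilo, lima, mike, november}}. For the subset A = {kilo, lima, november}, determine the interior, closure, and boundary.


int(A) = {kilo, lima, november}, cl(A) = {kilo, lima, november}, ∂A = ∅.

Closed sets in (X, τ) are complements of opens:
  closed(X, τ) = {∅, {kilo}, {mike}, {november}, {juliett, mike}, {kilo, mike}, {kilo, november}, {lima, november}, {mike, november}, {juliett, kilo, mike}, {juliett, mike, november}, {kilo, lima, november}, {kilo, mike, november}, {lima, mike, november}, {juliett, kilo, mike, november}, {juliett, lima, mike, november}, {kilo, lima, mike, november}, {juliett, kilo, lima, mike, november}}.
int(A) = ⋃ {U ∈ τ : U ⊆ A}. Opens contained in A: ∅, {kilo}, {lima}, {kilo, lima}, {lima, november}, {kilo, lima, november}.
Taking the union of these: int(A) = {kilo, lima, november}.
cl(A) = ⋂ {C closed : A ⊆ C}. Closed sets containing A: {kilo, lima, november}, {kilo, lima, mike, november}, {juliett, kilo, lima, mike, november}.
Intersecting these: cl(A) = {kilo, lima, november}.
∂A = cl(A) ∖ int(A) = {kilo, lima, november} ∖ {kilo, lima, november} = ∅.


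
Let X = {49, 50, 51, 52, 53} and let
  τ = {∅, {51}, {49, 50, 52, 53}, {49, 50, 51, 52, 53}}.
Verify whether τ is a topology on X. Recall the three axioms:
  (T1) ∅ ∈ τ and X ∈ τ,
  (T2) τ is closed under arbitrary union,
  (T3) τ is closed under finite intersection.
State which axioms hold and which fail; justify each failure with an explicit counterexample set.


τ IS a topology on X.

Axiom (T1): ∅ ∈ τ? Yes; X ∈ τ? Yes.
Axiom (T2/T3): check pairwise unions and intersections of members of τ.
All pairwise intersections and unions checked — each lies in τ. Therefore τ satisfies (T1), (T2), (T3): it IS a topology on X.


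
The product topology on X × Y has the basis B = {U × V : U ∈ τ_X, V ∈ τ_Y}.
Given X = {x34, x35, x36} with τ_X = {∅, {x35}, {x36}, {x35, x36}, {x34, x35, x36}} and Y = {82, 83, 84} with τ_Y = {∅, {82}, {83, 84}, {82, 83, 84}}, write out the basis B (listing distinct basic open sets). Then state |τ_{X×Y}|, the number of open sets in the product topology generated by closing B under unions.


Basis B = {∅ × ∅, {x35} × {82}, {x36} × {82}, {x35, x36} × {82}, {x35} × {83, 84}, {x36} × {83, 84}, {x34, x35, x36} × {82}, {x35} × {82, 83, 84}, {x36} × {82, 83, 84}, {x35, x36} × {83, 84}, {x34, x35, x36} × {83, 84}, {x35, x36} × {82, 83, 84}, {x34, x35, x36} × {82, 83, 84}}; |τ_{X×Y}| = 25.

Enumerate products U × V with U ∈ τ_X, V ∈ τ_Y (deduplicated):
  ∅ × ∅ = {} (∅)
  {x35} × {82} = {(x35,82)}
  {x36} × {82} = {(x36,82)}
  {x35, x36} × {82} = {(x35,82), (x36,82)}
  {x35} × {83, 84} = {(x35,83), (x35,84)}
  {x36} × {83, 84} = {(x36,83), (x36,84)}
  {x34, x35, x36} × {82} = {(x34,82), (x35,82), (x36,82)}
  {x35} × {82, 83, 84} = {(x35,82), (x35,83), (x35,84)}
  {x36} × {82, 83, 84} = {(x36,82), (x36,83), (x36,84)}
  {x35, x36} × {83, 84} = {(x35,83), (x35,84), (x36,83), (x36,84)}
  {x34, x35, x36} × {83, 84} = {(x34,83), (x34,84), (x35,83), (x35,84), (x36,83), (x36,84)}
  {x35, x36} × {82, 83, 84} = {(x35,82), (x35,83), (x35,84), (x36,82), (x36,83), (x36,84)}
  {x34, x35, x36} × {82, 83, 84} = {(x34,82), (x34,83), (x34,84), (x35,82), (x35,83), (x35,84), (x36,82), (x36,83), (x36,84)}
These 13 distinct sets form the basis B.
Close under arbitrary unions to get τ_{X×Y}; counting gives |τ_{X×Y}| = 25.


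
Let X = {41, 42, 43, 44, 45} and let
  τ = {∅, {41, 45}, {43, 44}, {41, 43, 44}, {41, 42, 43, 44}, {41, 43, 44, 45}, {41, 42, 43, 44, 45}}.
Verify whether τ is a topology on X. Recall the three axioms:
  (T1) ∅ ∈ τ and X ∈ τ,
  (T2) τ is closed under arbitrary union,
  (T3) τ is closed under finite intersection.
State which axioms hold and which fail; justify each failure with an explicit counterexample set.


τ is NOT a topology on X.

Axiom (T1): ∅ ∈ τ? Yes; X ∈ τ? Yes.
Axiom (T2/T3): check pairwise unions and intersections of members of τ.
Counterexample for (T3): {41, 45} ∩ {41, 43, 44} = {41} ∉ τ. Therefore τ is NOT a topology.


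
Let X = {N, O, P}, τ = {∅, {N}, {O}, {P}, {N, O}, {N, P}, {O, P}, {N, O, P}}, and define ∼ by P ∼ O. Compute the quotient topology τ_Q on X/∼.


X/∼ = {[N], [O=P]}; |τ_Q| = 4.

Equivalence classes: [N], [O=P].
Quotient map π: X → X/∼ sends N ↦ [N], O ↦ [O=P], P ↦ [O=P].
For each subset V ⊆ X/∼, compute π^{-1}(V) ⊆ X and check whether π^{-1}(V) ∈ τ. V is open in τ_Q iff π^{-1}(V) ∈ τ.
  V = {}: π^{-1}(V) = ∅ ∈ τ ✓.
  V = {[N]}: π^{-1}(V) = {N} ∈ τ ✓.
  V = {[O=P]}: π^{-1}(V) = {O, P} ∈ τ ✓.
  V = {[N], [O=P]}: π^{-1}(V) = {N, O, P} ∈ τ ✓.
Open sets in the quotient: τ_Q = {{}, {[N]}, {[O=P]}, {[N], [O=P]}} (4 elements).


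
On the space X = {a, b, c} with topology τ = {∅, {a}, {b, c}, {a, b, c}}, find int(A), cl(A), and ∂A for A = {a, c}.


int(A) = {a}, cl(A) = {a, b, c}, ∂A = {b, c}.

Closed sets in (X, τ) are complements of opens:
  closed(X, τ) = {∅, {a}, {b, c}, {a, b, c}}.
int(A) = ⋃ {U ∈ τ : U ⊆ A}. Opens contained in A: ∅, {a}.
Taking the union of these: int(A) = {a}.
cl(A) = ⋂ {C closed : A ⊆ C}. Closed sets containing A: {a, b, c}.
Intersecting these: cl(A) = {a, b, c}.
∂A = cl(A) ∖ int(A) = {a, b, c} ∖ {a} = {b, c}.


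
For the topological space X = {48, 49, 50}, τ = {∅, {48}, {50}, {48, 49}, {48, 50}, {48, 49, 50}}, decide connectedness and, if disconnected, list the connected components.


(X, τ) is disconnected; components = [{50}, {48, 49}].

Find clopen sets (U ∈ τ with X ∖ U ∈ τ):
  U = ∅, X ∖ U = {48, 49, 50} — both open, so U is clopen.
  U = {50}, X ∖ U = {48, 49} — both open, so U is clopen.
  U = {48, 49}, X ∖ U = {50} — both open, so U is clopen.
  U = {48, 49, 50}, X ∖ U = ∅ — both open, so U is clopen.
Nontrivial clopen(s) exist: e.g. {50}. So (X, τ) is disconnected.
Compute connected components by grouping points that agree on all clopens:
  component: {50}
  component: {48, 49}


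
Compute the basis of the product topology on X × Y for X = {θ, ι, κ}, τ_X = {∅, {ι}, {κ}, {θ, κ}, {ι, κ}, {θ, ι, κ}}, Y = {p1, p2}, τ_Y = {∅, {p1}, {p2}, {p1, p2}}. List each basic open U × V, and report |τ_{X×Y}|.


Basis B = {∅ × ∅, {ι} × {p1}, {ι} × {p2}, {κ} × {p1}, {κ} × {p2}, {θ, κ} × {p1}, {θ, κ} × {p2}, {ι} × {p1, p2}, {ι, κ} × {p1}, {ι, κ} × {p2}, {κ} × {p1, p2}, {θ, ι, κ} × {p1}, {θ, ι, κ} × {p2}, {θ, κ} × {p1, p2}, {ι, κ} × {p1, p2}, {θ, ι, κ} × {p1, p2}}; |τ_{X×Y}| = 36.

Enumerate products U × V with U ∈ τ_X, V ∈ τ_Y (deduplicated):
  ∅ × ∅ = {} (∅)
  {ι} × {p1} = {(ι,p1)}
  {ι} × {p2} = {(ι,p2)}
  {κ} × {p1} = {(κ,p1)}
  {κ} × {p2} = {(κ,p2)}
  {θ, κ} × {p1} = {(θ,p1), (κ,p1)}
  {θ, κ} × {p2} = {(θ,p2), (κ,p2)}
  {ι} × {p1, p2} = {(ι,p1), (ι,p2)}
  {ι, κ} × {p1} = {(ι,p1), (κ,p1)}
  {ι, κ} × {p2} = {(ι,p2), (κ,p2)}
  {κ} × {p1, p2} = {(κ,p1), (κ,p2)}
  {θ, ι, κ} × {p1} = {(θ,p1), (ι,p1), (κ,p1)}
  {θ, ι, κ} × {p2} = {(θ,p2), (ι,p2), (κ,p2)}
  {θ, κ} × {p1, p2} = {(θ,p1), (θ,p2), (κ,p1), (κ,p2)}
  {ι, κ} × {p1, p2} = {(ι,p1), (ι,p2), (κ,p1), (κ,p2)}
  {θ, ι, κ} × {p1, p2} = {(θ,p1), (θ,p2), (ι,p1), (ι,p2), (κ,p1), (κ,p2)}
These 16 distinct sets form the basis B.
Close under arbitrary unions to get τ_{X×Y}; counting gives |τ_{X×Y}| = 36.


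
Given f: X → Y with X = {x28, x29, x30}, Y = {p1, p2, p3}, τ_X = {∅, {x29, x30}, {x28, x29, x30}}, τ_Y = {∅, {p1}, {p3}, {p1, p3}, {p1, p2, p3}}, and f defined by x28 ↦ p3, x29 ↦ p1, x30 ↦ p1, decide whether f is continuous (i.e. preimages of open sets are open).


f is NOT continuous.

Compute f^{-1}(U) for each U ∈ τ_Y:
  U = ∅: f^{-1}(U) = ∅ ∈ τ_X ✓.
  U = {p1}: f^{-1}(U) = {x29, x30} ∈ τ_X ✓.
  U = {p3}: f^{-1}(U) = {x28} ∉ τ_X ✗.
  U = {p1, p3}: f^{-1}(U) = {x28, x29, x30} ∈ τ_X ✓.
  U = {p1, p2, p3}: f^{-1}(U) = {x28, x29, x30} ∈ τ_X ✓.
Found U = {p3} with f^{-1}(U) = {x28} not in τ_X. Therefore f is NOT continuous.


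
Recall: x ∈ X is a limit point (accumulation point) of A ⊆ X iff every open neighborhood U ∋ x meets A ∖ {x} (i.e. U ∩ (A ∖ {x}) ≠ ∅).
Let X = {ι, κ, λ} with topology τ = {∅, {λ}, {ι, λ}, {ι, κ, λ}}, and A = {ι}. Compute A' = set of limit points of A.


A' = {κ}

For each x ∈ X, list the open sets U ∈ τ with x ∈ U, then check whether U ∩ (A ∖ {x}) ≠ ∅ for every such U.
  x = ι: open {ι, λ} ∋ x has {ι, λ} ∩ (A ∖ {ι}) = ∅, so x is NOT a limit point.
  x = κ: opens ∋ x are {ι, κ, λ}; each meets A ∖ {κ}, so x IS a limit point.
  x = λ: open {λ} ∋ x has {λ} ∩ (A ∖ {λ}) = ∅, so x is NOT a limit point.
Collecting: A' = {κ}.


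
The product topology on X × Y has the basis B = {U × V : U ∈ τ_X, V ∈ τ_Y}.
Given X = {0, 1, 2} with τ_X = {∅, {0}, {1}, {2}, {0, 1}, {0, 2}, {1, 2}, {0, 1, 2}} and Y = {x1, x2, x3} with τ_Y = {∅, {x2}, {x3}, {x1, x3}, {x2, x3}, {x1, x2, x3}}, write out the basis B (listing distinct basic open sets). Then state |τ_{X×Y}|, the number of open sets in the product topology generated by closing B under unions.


Basis B = {∅ × ∅, {0} × {x2}, {0} × {x3}, {1} × {x2}, {1} × {x3}, {2} × {x2}, {2} × {x3}, {0} × {x1, x3}, {0} × {x2, x3}, {0, 1} × {x2}, {0, 2} × {x2}, {0, 1} × {x3}, {0, 2} × {x3}, {1} × {x1, x3}, {1} × {x2, x3}, {1, 2} × {x2}, {1, 2} × {x3}, {2} × {x1, x3}, {2} × {x2, x3}, {0} × {x1, x2, x3}, {0, 1, 2} × {x2}, {0, 1, 2} × {x3}, {1} × {x1, x2, x3}, {2} × {x1, x2, x3}, {0, 1} × {x1, x3}, {0, 2} × {x1, x3}, {0, 1} × {x2, x3}, {0, 2} × {x2, x3}, {1, 2} × {x1, x3}, {1, 2} × {x2, x3}, {0, 1} × {x1, x2, x3}, {0, 2} × {x1, x2, x3}, {0, 1, 2} × {x1, x3}, {0, 1, 2} × {x2, x3}, {1, 2} × {x1, x2, x3}, {0, 1, 2} × {x1, x2, x3}}; |τ_{X×Y}| = 216.

Enumerate products U × V with U ∈ τ_X, V ∈ τ_Y (deduplicated):
  ∅ × ∅ = {} (∅)
  {0} × {x2} = {(0,x2)}
  {0} × {x3} = {(0,x3)}
  {1} × {x2} = {(1,x2)}
  {1} × {x3} = {(1,x3)}
  {2} × {x2} = {(2,x2)}
  {2} × {x3} = {(2,x3)}
  {0} × {x1, x3} = {(0,x1), (0,x3)}
  {0} × {x2, x3} = {(0,x2), (0,x3)}
  {0, 1} × {x2} = {(0,x2), (1,x2)}
  {0, 2} × {x2} = {(0,x2), (2,x2)}
  {0, 1} × {x3} = {(0,x3), (1,x3)}
  {0, 2} × {x3} = {(0,x3), (2,x3)}
  {1} × {x1, x3} = {(1,x1), (1,x3)}
  {1} × {x2, x3} = {(1,x2), (1,x3)}
  {1, 2} × {x2} = {(1,x2), (2,x2)}
  {1, 2} × {x3} = {(1,x3), (2,x3)}
  {2} × {x1, x3} = {(2,x1), (2,x3)}
  {2} × {x2, x3} = {(2,x2), (2,x3)}
  {0} × {x1, x2, x3} = {(0,x1), (0,x2), (0,x3)}
  {0, 1, 2} × {x2} = {(0,x2), (1,x2), (2,x2)}
  {0, 1, 2} × {x3} = {(0,x3), (1,x3), (2,x3)}
  {1} × {x1, x2, x3} = {(1,x1), (1,x2), (1,x3)}
  {2} × {x1, x2, x3} = {(2,x1), (2,x2), (2,x3)}
  {0, 1} × {x1, x3} = {(0,x1), (0,x3), (1,x1), (1,x3)}
  {0, 2} × {x1, x3} = {(0,x1), (0,x3), (2,x1), (2,x3)}
  {0, 1} × {x2, x3} = {(0,x2), (0,x3), (1,x2), (1,x3)}
  {0, 2} × {x2, x3} = {(0,x2), (0,x3), (2,x2), (2,x3)}
  {1, 2} × {x1, x3} = {(1,x1), (1,x3), (2,x1), (2,x3)}
  {1, 2} × {x2, x3} = {(1,x2), (1,x3), (2,x2), (2,x3)}
  {0, 1} × {x1, x2, x3} = {(0,x1), (0,x2), (0,x3), (1,x1), (1,x2), (1,x3)}
  {0, 2} × {x1, x2, x3} = {(0,x1), (0,x2), (0,x3), (2,x1), (2,x2), (2,x3)}
  {0, 1, 2} × {x1, x3} = {(0,x1), (0,x3), (1,x1), (1,x3), (2,x1), (2,x3)}
  {0, 1, 2} × {x2, x3} = {(0,x2), (0,x3), (1,x2), (1,x3), (2,x2), (2,x3)}
  {1, 2} × {x1, x2, x3} = {(1,x1), (1,x2), (1,x3), (2,x1), (2,x2), (2,x3)}
  {0, 1, 2} × {x1, x2, x3} = {(0,x1), (0,x2), (0,x3), (1,x1), (1,x2), (1,x3), (2,x1), (2,x2), (2,x3)}
These 36 distinct sets form the basis B.
Close under arbitrary unions to get τ_{X×Y}; counting gives |τ_{X×Y}| = 216.


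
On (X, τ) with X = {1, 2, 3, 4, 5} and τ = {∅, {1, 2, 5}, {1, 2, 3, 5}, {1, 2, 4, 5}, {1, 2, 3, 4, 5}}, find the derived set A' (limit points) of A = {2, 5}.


A' = {1, 2, 3, 4, 5}

For each x ∈ X, list the open sets U ∈ τ with x ∈ U, then check whether U ∩ (A ∖ {x}) ≠ ∅ for every such U.
  x = 1: opens ∋ x are {1, 2, 5}, {1, 2, 3, 5}, {1, 2, 4, 5}, {1, 2, 3, 4, 5}; each meets A ∖ {1}, so x IS a limit point.
  x = 2: opens ∋ x are {1, 2, 5}, {1, 2, 3, 5}, {1, 2, 4, 5}, {1, 2, 3, 4, 5}; each meets A ∖ {2}, so x IS a limit point.
  x = 3: opens ∋ x are {1, 2, 3, 5}, {1, 2, 3, 4, 5}; each meets A ∖ {3}, so x IS a limit point.
  x = 4: opens ∋ x are {1, 2, 4, 5}, {1, 2, 3, 4, 5}; each meets A ∖ {4}, so x IS a limit point.
  x = 5: opens ∋ x are {1, 2, 5}, {1, 2, 3, 5}, {1, 2, 4, 5}, {1, 2, 3, 4, 5}; each meets A ∖ {5}, so x IS a limit point.
Collecting: A' = {1, 2, 3, 4, 5}.


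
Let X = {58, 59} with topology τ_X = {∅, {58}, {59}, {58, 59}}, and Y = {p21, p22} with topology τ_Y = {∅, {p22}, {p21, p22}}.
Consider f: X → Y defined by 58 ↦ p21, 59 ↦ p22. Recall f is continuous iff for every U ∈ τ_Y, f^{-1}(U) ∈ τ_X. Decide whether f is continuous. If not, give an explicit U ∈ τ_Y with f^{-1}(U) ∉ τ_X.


f IS continuous.

Compute f^{-1}(U) for each U ∈ τ_Y:
  U = ∅: f^{-1}(U) = ∅ ∈ τ_X ✓.
  U = {p22}: f^{-1}(U) = {59} ∈ τ_X ✓.
  U = {p21, p22}: f^{-1}(U) = {58, 59} ∈ τ_X ✓.
Every preimage lies in τ_X, so f IS continuous.


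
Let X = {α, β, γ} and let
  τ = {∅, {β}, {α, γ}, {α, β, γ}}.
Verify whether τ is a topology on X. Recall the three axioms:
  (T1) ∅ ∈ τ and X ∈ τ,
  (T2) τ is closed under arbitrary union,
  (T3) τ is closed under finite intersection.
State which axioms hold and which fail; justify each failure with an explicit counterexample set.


τ IS a topology on X.

Axiom (T1): ∅ ∈ τ? Yes; X ∈ τ? Yes.
Axiom (T2/T3): check pairwise unions and intersections of members of τ.
All pairwise intersections and unions checked — each lies in τ. Therefore τ satisfies (T1), (T2), (T3): it IS a topology on X.


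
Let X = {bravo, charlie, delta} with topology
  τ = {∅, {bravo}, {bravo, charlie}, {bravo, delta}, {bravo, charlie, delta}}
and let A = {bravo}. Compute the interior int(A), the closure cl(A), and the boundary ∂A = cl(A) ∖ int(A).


int(A) = {bravo}, cl(A) = {bravo, charlie, delta}, ∂A = {charlie, delta}.

Closed sets in (X, τ) are complements of opens:
  closed(X, τ) = {∅, {charlie}, {delta}, {charlie, delta}, {bravo, charlie, delta}}.
int(A) = ⋃ {U ∈ τ : U ⊆ A}. Opens contained in A: ∅, {bravo}.
Taking the union of these: int(A) = {bravo}.
cl(A) = ⋂ {C closed : A ⊆ C}. Closed sets containing A: {bravo, charlie, delta}.
Intersecting these: cl(A) = {bravo, charlie, delta}.
∂A = cl(A) ∖ int(A) = {bravo, charlie, delta} ∖ {bravo} = {charlie, delta}.
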